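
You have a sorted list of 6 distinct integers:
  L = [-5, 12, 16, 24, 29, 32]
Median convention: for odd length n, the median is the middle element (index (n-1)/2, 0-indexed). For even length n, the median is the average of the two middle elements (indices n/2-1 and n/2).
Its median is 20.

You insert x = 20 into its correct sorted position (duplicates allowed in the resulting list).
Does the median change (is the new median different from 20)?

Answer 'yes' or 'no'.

Answer: no

Derivation:
Old median = 20
Insert x = 20
New median = 20
Changed? no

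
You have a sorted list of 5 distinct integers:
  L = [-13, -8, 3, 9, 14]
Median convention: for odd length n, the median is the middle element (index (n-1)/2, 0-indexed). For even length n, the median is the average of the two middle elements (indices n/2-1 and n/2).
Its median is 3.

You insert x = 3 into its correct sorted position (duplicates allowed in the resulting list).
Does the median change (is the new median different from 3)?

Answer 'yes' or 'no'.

Answer: no

Derivation:
Old median = 3
Insert x = 3
New median = 3
Changed? no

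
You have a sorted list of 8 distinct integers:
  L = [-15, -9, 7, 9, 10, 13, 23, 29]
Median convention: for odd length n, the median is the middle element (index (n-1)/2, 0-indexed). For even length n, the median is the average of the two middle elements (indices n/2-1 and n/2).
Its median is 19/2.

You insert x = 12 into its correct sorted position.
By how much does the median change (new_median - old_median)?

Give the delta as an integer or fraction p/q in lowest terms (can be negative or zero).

Answer: 1/2

Derivation:
Old median = 19/2
After inserting x = 12: new sorted = [-15, -9, 7, 9, 10, 12, 13, 23, 29]
New median = 10
Delta = 10 - 19/2 = 1/2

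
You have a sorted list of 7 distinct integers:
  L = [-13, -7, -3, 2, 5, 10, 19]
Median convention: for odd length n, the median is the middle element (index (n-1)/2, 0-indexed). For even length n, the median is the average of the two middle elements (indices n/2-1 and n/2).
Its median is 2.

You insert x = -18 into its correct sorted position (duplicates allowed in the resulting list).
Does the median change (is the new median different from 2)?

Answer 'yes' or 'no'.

Answer: yes

Derivation:
Old median = 2
Insert x = -18
New median = -1/2
Changed? yes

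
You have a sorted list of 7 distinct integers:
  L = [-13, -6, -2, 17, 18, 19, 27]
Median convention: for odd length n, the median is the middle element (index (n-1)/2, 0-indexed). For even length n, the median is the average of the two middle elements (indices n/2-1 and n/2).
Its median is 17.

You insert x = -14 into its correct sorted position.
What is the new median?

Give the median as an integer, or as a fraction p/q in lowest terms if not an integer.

Answer: 15/2

Derivation:
Old list (sorted, length 7): [-13, -6, -2, 17, 18, 19, 27]
Old median = 17
Insert x = -14
Old length odd (7). Middle was index 3 = 17.
New length even (8). New median = avg of two middle elements.
x = -14: 0 elements are < x, 7 elements are > x.
New sorted list: [-14, -13, -6, -2, 17, 18, 19, 27]
New median = 15/2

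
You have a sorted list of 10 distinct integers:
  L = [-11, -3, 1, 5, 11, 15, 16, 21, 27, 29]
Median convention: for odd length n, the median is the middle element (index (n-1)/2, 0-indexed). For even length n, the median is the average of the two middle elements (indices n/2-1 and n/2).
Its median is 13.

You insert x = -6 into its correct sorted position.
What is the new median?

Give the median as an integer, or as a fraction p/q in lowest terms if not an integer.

Answer: 11

Derivation:
Old list (sorted, length 10): [-11, -3, 1, 5, 11, 15, 16, 21, 27, 29]
Old median = 13
Insert x = -6
Old length even (10). Middle pair: indices 4,5 = 11,15.
New length odd (11). New median = single middle element.
x = -6: 1 elements are < x, 9 elements are > x.
New sorted list: [-11, -6, -3, 1, 5, 11, 15, 16, 21, 27, 29]
New median = 11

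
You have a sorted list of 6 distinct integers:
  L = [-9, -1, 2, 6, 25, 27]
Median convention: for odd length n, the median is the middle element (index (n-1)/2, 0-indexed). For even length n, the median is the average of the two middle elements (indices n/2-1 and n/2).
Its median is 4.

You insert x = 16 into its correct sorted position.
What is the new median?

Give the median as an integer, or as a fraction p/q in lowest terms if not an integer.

Old list (sorted, length 6): [-9, -1, 2, 6, 25, 27]
Old median = 4
Insert x = 16
Old length even (6). Middle pair: indices 2,3 = 2,6.
New length odd (7). New median = single middle element.
x = 16: 4 elements are < x, 2 elements are > x.
New sorted list: [-9, -1, 2, 6, 16, 25, 27]
New median = 6

Answer: 6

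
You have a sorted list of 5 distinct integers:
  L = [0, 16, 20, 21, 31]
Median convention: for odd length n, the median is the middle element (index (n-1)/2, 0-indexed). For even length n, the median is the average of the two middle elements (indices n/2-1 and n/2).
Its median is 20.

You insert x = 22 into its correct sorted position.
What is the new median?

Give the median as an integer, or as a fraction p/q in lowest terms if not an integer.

Old list (sorted, length 5): [0, 16, 20, 21, 31]
Old median = 20
Insert x = 22
Old length odd (5). Middle was index 2 = 20.
New length even (6). New median = avg of two middle elements.
x = 22: 4 elements are < x, 1 elements are > x.
New sorted list: [0, 16, 20, 21, 22, 31]
New median = 41/2

Answer: 41/2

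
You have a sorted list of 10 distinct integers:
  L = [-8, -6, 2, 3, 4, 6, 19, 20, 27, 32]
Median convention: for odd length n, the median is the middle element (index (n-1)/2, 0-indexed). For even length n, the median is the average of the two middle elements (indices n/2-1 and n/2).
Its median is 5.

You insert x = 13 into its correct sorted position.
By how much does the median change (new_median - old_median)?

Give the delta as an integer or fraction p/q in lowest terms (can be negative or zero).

Old median = 5
After inserting x = 13: new sorted = [-8, -6, 2, 3, 4, 6, 13, 19, 20, 27, 32]
New median = 6
Delta = 6 - 5 = 1

Answer: 1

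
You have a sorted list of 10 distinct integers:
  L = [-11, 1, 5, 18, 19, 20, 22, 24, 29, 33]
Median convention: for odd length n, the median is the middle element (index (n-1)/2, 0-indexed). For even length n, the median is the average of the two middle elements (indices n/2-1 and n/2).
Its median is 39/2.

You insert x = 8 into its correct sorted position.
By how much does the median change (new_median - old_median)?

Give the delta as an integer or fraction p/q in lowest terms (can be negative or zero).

Answer: -1/2

Derivation:
Old median = 39/2
After inserting x = 8: new sorted = [-11, 1, 5, 8, 18, 19, 20, 22, 24, 29, 33]
New median = 19
Delta = 19 - 39/2 = -1/2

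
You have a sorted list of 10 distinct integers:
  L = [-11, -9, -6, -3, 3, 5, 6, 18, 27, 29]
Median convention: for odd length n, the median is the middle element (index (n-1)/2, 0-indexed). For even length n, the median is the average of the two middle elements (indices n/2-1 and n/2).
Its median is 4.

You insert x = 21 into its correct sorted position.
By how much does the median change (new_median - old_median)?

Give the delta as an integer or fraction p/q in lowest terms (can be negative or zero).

Old median = 4
After inserting x = 21: new sorted = [-11, -9, -6, -3, 3, 5, 6, 18, 21, 27, 29]
New median = 5
Delta = 5 - 4 = 1

Answer: 1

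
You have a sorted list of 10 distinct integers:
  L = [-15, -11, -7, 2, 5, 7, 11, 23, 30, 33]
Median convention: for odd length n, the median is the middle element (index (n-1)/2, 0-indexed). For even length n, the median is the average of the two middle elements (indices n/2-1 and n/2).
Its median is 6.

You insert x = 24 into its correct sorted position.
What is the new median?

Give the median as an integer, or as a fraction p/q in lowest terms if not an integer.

Answer: 7

Derivation:
Old list (sorted, length 10): [-15, -11, -7, 2, 5, 7, 11, 23, 30, 33]
Old median = 6
Insert x = 24
Old length even (10). Middle pair: indices 4,5 = 5,7.
New length odd (11). New median = single middle element.
x = 24: 8 elements are < x, 2 elements are > x.
New sorted list: [-15, -11, -7, 2, 5, 7, 11, 23, 24, 30, 33]
New median = 7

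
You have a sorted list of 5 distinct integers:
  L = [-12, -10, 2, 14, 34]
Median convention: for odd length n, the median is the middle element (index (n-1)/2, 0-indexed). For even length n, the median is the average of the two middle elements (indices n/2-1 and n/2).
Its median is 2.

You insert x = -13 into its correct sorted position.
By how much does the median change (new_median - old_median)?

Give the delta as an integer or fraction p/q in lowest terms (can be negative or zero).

Answer: -6

Derivation:
Old median = 2
After inserting x = -13: new sorted = [-13, -12, -10, 2, 14, 34]
New median = -4
Delta = -4 - 2 = -6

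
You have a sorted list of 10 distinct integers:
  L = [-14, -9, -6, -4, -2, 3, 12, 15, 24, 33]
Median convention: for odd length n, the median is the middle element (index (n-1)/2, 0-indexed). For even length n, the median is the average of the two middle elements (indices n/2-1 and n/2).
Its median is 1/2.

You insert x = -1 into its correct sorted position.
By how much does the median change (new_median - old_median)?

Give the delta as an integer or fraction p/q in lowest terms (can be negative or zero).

Old median = 1/2
After inserting x = -1: new sorted = [-14, -9, -6, -4, -2, -1, 3, 12, 15, 24, 33]
New median = -1
Delta = -1 - 1/2 = -3/2

Answer: -3/2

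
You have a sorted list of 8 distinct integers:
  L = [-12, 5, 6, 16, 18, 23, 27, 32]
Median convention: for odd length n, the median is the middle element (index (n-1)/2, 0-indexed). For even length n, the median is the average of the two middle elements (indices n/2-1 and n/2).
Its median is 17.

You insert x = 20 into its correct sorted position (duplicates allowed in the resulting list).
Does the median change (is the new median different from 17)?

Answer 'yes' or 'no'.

Old median = 17
Insert x = 20
New median = 18
Changed? yes

Answer: yes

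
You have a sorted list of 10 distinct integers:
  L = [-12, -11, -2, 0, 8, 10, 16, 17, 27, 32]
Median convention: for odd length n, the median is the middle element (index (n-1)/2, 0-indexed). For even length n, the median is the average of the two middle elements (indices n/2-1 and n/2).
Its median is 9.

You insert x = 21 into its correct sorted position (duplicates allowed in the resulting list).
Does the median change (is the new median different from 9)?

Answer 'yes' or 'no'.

Old median = 9
Insert x = 21
New median = 10
Changed? yes

Answer: yes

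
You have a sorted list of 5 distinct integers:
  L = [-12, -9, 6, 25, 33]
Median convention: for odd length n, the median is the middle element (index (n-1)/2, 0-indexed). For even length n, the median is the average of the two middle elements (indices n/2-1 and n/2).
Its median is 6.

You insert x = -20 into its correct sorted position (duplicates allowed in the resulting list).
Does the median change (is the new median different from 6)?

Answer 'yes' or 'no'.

Old median = 6
Insert x = -20
New median = -3/2
Changed? yes

Answer: yes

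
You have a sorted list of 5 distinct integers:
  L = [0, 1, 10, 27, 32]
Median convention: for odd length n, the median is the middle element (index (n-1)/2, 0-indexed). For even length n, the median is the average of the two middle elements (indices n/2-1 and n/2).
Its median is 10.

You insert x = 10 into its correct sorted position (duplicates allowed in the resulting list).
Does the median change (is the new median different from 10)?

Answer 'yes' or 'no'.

Old median = 10
Insert x = 10
New median = 10
Changed? no

Answer: no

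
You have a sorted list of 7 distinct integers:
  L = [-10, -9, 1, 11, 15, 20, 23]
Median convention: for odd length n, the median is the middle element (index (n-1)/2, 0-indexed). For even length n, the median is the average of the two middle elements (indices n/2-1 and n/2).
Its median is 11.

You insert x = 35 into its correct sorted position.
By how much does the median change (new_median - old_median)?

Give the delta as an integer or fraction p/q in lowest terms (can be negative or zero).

Old median = 11
After inserting x = 35: new sorted = [-10, -9, 1, 11, 15, 20, 23, 35]
New median = 13
Delta = 13 - 11 = 2

Answer: 2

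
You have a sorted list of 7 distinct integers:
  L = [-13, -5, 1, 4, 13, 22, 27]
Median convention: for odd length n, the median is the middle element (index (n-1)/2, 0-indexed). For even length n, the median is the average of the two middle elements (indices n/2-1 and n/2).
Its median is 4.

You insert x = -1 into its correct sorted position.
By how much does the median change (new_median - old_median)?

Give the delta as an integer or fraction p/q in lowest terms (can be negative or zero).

Old median = 4
After inserting x = -1: new sorted = [-13, -5, -1, 1, 4, 13, 22, 27]
New median = 5/2
Delta = 5/2 - 4 = -3/2

Answer: -3/2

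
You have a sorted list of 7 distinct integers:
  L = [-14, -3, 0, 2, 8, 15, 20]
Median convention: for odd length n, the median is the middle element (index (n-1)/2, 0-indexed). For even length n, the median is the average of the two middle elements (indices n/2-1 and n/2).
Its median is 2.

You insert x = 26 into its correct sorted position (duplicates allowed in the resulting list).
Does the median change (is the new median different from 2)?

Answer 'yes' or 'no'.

Old median = 2
Insert x = 26
New median = 5
Changed? yes

Answer: yes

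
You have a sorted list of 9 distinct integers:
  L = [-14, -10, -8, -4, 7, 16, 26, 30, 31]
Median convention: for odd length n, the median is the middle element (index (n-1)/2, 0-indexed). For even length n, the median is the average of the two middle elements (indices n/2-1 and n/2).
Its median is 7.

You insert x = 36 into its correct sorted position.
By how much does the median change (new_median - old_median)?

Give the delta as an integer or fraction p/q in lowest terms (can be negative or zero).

Old median = 7
After inserting x = 36: new sorted = [-14, -10, -8, -4, 7, 16, 26, 30, 31, 36]
New median = 23/2
Delta = 23/2 - 7 = 9/2

Answer: 9/2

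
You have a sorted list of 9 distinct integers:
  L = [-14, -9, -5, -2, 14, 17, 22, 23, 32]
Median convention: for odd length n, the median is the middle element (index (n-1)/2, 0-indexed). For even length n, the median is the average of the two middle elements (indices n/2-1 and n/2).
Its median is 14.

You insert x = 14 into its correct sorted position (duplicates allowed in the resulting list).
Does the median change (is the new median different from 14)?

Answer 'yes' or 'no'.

Answer: no

Derivation:
Old median = 14
Insert x = 14
New median = 14
Changed? no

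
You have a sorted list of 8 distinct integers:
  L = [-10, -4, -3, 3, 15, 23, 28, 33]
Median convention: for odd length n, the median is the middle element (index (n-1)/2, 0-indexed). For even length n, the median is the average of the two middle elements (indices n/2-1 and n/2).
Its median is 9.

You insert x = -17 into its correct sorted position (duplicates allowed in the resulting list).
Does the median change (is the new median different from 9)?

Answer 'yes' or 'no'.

Old median = 9
Insert x = -17
New median = 3
Changed? yes

Answer: yes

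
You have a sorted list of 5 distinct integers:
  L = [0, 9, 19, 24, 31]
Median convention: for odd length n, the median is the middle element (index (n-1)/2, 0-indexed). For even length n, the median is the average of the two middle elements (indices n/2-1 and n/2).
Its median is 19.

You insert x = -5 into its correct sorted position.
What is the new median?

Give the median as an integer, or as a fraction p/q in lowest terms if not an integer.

Answer: 14

Derivation:
Old list (sorted, length 5): [0, 9, 19, 24, 31]
Old median = 19
Insert x = -5
Old length odd (5). Middle was index 2 = 19.
New length even (6). New median = avg of two middle elements.
x = -5: 0 elements are < x, 5 elements are > x.
New sorted list: [-5, 0, 9, 19, 24, 31]
New median = 14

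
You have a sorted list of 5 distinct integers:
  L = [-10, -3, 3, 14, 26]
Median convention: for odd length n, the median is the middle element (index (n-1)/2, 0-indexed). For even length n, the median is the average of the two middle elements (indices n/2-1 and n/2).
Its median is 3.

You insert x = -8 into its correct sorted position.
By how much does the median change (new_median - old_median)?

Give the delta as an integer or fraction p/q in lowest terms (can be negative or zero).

Answer: -3

Derivation:
Old median = 3
After inserting x = -8: new sorted = [-10, -8, -3, 3, 14, 26]
New median = 0
Delta = 0 - 3 = -3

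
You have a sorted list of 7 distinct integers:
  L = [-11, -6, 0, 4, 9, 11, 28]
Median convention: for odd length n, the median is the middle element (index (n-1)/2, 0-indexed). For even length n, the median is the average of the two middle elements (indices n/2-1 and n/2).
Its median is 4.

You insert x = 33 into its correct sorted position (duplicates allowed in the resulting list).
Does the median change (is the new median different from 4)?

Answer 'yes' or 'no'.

Old median = 4
Insert x = 33
New median = 13/2
Changed? yes

Answer: yes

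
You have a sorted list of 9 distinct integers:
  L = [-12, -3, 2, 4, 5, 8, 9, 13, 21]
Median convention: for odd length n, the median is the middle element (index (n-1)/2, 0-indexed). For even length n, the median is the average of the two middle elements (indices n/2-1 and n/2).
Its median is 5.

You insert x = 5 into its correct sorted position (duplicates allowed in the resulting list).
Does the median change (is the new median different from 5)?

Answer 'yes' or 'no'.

Answer: no

Derivation:
Old median = 5
Insert x = 5
New median = 5
Changed? no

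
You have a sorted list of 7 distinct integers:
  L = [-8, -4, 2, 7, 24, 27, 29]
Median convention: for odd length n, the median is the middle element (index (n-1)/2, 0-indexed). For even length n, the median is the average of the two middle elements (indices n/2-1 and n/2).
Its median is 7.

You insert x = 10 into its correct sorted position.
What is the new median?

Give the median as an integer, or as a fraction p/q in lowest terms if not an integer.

Answer: 17/2

Derivation:
Old list (sorted, length 7): [-8, -4, 2, 7, 24, 27, 29]
Old median = 7
Insert x = 10
Old length odd (7). Middle was index 3 = 7.
New length even (8). New median = avg of two middle elements.
x = 10: 4 elements are < x, 3 elements are > x.
New sorted list: [-8, -4, 2, 7, 10, 24, 27, 29]
New median = 17/2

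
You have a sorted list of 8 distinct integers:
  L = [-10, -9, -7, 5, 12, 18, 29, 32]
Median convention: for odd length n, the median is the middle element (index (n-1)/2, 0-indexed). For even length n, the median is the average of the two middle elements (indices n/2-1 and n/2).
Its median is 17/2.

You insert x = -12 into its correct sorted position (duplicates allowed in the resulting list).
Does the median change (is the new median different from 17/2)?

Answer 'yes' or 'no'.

Answer: yes

Derivation:
Old median = 17/2
Insert x = -12
New median = 5
Changed? yes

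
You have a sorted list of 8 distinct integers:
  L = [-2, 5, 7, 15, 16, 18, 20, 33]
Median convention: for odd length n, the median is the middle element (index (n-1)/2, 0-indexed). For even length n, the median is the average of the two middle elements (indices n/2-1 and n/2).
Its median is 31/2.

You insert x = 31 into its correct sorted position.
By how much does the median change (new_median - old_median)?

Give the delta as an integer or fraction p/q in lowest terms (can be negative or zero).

Old median = 31/2
After inserting x = 31: new sorted = [-2, 5, 7, 15, 16, 18, 20, 31, 33]
New median = 16
Delta = 16 - 31/2 = 1/2

Answer: 1/2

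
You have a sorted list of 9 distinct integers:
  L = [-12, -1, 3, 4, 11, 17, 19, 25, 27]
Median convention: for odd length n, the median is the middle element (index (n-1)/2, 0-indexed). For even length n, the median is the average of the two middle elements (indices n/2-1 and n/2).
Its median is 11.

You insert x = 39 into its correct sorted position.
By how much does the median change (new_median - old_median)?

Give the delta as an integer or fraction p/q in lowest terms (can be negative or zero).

Answer: 3

Derivation:
Old median = 11
After inserting x = 39: new sorted = [-12, -1, 3, 4, 11, 17, 19, 25, 27, 39]
New median = 14
Delta = 14 - 11 = 3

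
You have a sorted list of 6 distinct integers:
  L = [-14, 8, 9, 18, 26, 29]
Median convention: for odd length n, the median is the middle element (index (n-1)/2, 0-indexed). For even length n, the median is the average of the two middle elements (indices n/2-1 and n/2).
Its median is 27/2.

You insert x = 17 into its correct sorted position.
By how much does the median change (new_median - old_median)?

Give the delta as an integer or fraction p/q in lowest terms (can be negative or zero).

Old median = 27/2
After inserting x = 17: new sorted = [-14, 8, 9, 17, 18, 26, 29]
New median = 17
Delta = 17 - 27/2 = 7/2

Answer: 7/2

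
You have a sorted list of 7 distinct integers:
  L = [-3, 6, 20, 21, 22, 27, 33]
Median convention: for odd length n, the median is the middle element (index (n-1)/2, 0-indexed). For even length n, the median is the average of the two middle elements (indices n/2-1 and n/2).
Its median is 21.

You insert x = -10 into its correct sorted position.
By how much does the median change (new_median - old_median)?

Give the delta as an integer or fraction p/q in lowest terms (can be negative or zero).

Answer: -1/2

Derivation:
Old median = 21
After inserting x = -10: new sorted = [-10, -3, 6, 20, 21, 22, 27, 33]
New median = 41/2
Delta = 41/2 - 21 = -1/2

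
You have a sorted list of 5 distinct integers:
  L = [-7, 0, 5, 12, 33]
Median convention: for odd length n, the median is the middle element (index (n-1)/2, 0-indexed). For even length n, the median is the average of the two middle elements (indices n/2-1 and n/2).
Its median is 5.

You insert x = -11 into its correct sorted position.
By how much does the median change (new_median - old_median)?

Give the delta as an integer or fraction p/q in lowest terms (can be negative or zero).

Answer: -5/2

Derivation:
Old median = 5
After inserting x = -11: new sorted = [-11, -7, 0, 5, 12, 33]
New median = 5/2
Delta = 5/2 - 5 = -5/2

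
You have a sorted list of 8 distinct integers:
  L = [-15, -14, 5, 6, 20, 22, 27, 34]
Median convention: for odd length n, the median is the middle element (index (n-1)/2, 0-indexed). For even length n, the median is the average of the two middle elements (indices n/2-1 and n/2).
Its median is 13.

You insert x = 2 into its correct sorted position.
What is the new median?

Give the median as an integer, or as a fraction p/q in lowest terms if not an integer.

Old list (sorted, length 8): [-15, -14, 5, 6, 20, 22, 27, 34]
Old median = 13
Insert x = 2
Old length even (8). Middle pair: indices 3,4 = 6,20.
New length odd (9). New median = single middle element.
x = 2: 2 elements are < x, 6 elements are > x.
New sorted list: [-15, -14, 2, 5, 6, 20, 22, 27, 34]
New median = 6

Answer: 6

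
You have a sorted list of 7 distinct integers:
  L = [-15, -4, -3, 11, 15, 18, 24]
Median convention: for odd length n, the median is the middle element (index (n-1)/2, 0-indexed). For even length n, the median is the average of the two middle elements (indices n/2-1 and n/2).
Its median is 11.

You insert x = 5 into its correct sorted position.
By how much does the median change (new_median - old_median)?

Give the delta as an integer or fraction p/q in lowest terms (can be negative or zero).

Old median = 11
After inserting x = 5: new sorted = [-15, -4, -3, 5, 11, 15, 18, 24]
New median = 8
Delta = 8 - 11 = -3

Answer: -3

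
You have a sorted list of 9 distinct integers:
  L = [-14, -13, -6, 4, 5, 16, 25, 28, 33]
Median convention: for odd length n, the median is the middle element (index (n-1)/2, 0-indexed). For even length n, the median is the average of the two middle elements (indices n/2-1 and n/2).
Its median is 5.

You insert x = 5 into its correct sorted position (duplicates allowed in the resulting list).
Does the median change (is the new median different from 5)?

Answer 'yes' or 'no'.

Answer: no

Derivation:
Old median = 5
Insert x = 5
New median = 5
Changed? no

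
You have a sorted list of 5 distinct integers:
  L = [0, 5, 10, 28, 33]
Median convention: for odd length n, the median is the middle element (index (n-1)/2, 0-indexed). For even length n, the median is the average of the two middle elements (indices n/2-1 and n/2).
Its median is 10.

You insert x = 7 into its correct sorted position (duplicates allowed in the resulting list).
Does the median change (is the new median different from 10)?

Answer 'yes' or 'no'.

Old median = 10
Insert x = 7
New median = 17/2
Changed? yes

Answer: yes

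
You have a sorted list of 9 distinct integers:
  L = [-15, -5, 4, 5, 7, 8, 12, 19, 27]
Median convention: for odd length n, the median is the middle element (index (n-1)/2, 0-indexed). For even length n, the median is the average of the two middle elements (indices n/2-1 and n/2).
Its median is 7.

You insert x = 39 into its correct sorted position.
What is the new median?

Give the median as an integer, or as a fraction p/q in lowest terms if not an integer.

Answer: 15/2

Derivation:
Old list (sorted, length 9): [-15, -5, 4, 5, 7, 8, 12, 19, 27]
Old median = 7
Insert x = 39
Old length odd (9). Middle was index 4 = 7.
New length even (10). New median = avg of two middle elements.
x = 39: 9 elements are < x, 0 elements are > x.
New sorted list: [-15, -5, 4, 5, 7, 8, 12, 19, 27, 39]
New median = 15/2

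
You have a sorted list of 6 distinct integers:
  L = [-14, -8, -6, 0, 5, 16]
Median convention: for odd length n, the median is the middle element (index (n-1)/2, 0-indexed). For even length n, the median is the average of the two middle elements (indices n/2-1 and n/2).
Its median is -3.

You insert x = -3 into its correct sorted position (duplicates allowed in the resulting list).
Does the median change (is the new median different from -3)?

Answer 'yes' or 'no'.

Old median = -3
Insert x = -3
New median = -3
Changed? no

Answer: no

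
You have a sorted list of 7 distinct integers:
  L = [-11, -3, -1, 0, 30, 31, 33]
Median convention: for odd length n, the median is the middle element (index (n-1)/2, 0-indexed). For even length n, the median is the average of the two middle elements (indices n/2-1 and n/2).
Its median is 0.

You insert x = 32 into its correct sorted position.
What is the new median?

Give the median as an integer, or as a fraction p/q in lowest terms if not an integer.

Answer: 15

Derivation:
Old list (sorted, length 7): [-11, -3, -1, 0, 30, 31, 33]
Old median = 0
Insert x = 32
Old length odd (7). Middle was index 3 = 0.
New length even (8). New median = avg of two middle elements.
x = 32: 6 elements are < x, 1 elements are > x.
New sorted list: [-11, -3, -1, 0, 30, 31, 32, 33]
New median = 15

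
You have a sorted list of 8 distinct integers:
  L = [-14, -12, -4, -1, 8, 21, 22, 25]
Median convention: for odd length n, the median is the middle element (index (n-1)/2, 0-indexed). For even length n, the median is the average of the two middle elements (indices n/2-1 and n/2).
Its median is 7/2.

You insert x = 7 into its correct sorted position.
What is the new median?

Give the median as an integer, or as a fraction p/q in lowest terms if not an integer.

Old list (sorted, length 8): [-14, -12, -4, -1, 8, 21, 22, 25]
Old median = 7/2
Insert x = 7
Old length even (8). Middle pair: indices 3,4 = -1,8.
New length odd (9). New median = single middle element.
x = 7: 4 elements are < x, 4 elements are > x.
New sorted list: [-14, -12, -4, -1, 7, 8, 21, 22, 25]
New median = 7

Answer: 7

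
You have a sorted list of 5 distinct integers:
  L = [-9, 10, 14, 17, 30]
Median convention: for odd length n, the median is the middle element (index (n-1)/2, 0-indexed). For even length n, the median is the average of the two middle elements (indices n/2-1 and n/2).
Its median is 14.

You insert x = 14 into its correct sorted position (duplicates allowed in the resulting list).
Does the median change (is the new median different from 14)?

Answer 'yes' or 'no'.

Old median = 14
Insert x = 14
New median = 14
Changed? no

Answer: no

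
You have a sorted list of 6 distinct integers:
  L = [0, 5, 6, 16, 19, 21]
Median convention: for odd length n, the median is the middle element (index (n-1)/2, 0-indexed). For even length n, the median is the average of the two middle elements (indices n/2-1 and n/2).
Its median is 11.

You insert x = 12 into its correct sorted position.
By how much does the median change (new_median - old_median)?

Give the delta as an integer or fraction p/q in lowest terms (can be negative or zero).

Answer: 1

Derivation:
Old median = 11
After inserting x = 12: new sorted = [0, 5, 6, 12, 16, 19, 21]
New median = 12
Delta = 12 - 11 = 1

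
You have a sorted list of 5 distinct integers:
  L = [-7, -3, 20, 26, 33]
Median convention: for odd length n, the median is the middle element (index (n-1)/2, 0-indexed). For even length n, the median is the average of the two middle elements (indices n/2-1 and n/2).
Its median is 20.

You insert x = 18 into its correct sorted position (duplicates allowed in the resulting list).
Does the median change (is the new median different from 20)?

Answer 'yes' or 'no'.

Old median = 20
Insert x = 18
New median = 19
Changed? yes

Answer: yes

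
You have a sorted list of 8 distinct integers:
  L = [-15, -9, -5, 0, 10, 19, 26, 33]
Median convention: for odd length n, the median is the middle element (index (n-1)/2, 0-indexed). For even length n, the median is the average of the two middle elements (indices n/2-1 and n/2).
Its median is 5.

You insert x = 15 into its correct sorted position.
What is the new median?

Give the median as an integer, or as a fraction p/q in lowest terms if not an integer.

Answer: 10

Derivation:
Old list (sorted, length 8): [-15, -9, -5, 0, 10, 19, 26, 33]
Old median = 5
Insert x = 15
Old length even (8). Middle pair: indices 3,4 = 0,10.
New length odd (9). New median = single middle element.
x = 15: 5 elements are < x, 3 elements are > x.
New sorted list: [-15, -9, -5, 0, 10, 15, 19, 26, 33]
New median = 10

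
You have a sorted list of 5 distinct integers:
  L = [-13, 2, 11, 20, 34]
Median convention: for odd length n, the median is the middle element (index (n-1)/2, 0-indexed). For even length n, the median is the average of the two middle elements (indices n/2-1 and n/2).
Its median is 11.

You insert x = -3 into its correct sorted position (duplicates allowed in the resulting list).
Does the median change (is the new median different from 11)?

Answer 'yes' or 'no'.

Old median = 11
Insert x = -3
New median = 13/2
Changed? yes

Answer: yes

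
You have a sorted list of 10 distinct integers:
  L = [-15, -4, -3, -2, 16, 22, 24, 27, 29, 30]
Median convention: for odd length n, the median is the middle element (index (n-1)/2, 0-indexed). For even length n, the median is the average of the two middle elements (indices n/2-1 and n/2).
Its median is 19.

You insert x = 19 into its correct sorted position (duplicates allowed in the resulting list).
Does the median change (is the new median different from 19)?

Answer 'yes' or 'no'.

Old median = 19
Insert x = 19
New median = 19
Changed? no

Answer: no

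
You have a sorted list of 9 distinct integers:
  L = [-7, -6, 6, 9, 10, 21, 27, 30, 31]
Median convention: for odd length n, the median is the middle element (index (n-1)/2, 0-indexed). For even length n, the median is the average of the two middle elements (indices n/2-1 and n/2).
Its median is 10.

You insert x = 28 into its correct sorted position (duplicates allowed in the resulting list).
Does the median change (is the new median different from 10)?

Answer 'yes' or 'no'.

Old median = 10
Insert x = 28
New median = 31/2
Changed? yes

Answer: yes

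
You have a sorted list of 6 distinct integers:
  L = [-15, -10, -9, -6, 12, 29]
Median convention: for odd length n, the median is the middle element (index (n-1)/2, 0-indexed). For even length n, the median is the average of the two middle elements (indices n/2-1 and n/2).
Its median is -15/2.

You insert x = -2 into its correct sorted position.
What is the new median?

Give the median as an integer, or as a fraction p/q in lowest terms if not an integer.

Old list (sorted, length 6): [-15, -10, -9, -6, 12, 29]
Old median = -15/2
Insert x = -2
Old length even (6). Middle pair: indices 2,3 = -9,-6.
New length odd (7). New median = single middle element.
x = -2: 4 elements are < x, 2 elements are > x.
New sorted list: [-15, -10, -9, -6, -2, 12, 29]
New median = -6

Answer: -6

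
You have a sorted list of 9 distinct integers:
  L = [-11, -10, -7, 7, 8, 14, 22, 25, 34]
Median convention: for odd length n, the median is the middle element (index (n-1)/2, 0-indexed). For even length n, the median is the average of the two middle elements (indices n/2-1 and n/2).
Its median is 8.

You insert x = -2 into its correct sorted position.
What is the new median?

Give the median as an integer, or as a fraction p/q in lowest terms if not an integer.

Answer: 15/2

Derivation:
Old list (sorted, length 9): [-11, -10, -7, 7, 8, 14, 22, 25, 34]
Old median = 8
Insert x = -2
Old length odd (9). Middle was index 4 = 8.
New length even (10). New median = avg of two middle elements.
x = -2: 3 elements are < x, 6 elements are > x.
New sorted list: [-11, -10, -7, -2, 7, 8, 14, 22, 25, 34]
New median = 15/2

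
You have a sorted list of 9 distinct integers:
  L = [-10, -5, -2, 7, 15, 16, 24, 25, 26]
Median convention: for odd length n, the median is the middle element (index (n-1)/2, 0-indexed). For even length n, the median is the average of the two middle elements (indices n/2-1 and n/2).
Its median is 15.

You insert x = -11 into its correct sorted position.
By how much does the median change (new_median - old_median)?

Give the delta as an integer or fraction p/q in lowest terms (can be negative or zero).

Old median = 15
After inserting x = -11: new sorted = [-11, -10, -5, -2, 7, 15, 16, 24, 25, 26]
New median = 11
Delta = 11 - 15 = -4

Answer: -4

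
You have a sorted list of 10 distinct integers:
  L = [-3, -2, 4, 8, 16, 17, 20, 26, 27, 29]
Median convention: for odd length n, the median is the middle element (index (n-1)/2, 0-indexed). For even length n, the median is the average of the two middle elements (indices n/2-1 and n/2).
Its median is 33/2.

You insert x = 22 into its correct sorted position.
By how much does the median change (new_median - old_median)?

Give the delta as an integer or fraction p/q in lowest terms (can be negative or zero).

Answer: 1/2

Derivation:
Old median = 33/2
After inserting x = 22: new sorted = [-3, -2, 4, 8, 16, 17, 20, 22, 26, 27, 29]
New median = 17
Delta = 17 - 33/2 = 1/2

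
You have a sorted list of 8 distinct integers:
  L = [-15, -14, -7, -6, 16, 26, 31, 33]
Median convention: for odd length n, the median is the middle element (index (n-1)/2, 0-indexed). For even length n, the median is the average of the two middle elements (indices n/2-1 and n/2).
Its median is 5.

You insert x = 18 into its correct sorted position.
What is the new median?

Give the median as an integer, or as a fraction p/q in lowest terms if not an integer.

Old list (sorted, length 8): [-15, -14, -7, -6, 16, 26, 31, 33]
Old median = 5
Insert x = 18
Old length even (8). Middle pair: indices 3,4 = -6,16.
New length odd (9). New median = single middle element.
x = 18: 5 elements are < x, 3 elements are > x.
New sorted list: [-15, -14, -7, -6, 16, 18, 26, 31, 33]
New median = 16

Answer: 16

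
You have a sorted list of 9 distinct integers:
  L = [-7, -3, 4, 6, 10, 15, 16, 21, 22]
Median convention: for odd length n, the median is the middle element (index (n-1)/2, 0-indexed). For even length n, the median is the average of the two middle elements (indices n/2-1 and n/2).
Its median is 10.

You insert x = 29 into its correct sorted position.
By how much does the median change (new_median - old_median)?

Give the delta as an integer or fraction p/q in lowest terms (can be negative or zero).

Answer: 5/2

Derivation:
Old median = 10
After inserting x = 29: new sorted = [-7, -3, 4, 6, 10, 15, 16, 21, 22, 29]
New median = 25/2
Delta = 25/2 - 10 = 5/2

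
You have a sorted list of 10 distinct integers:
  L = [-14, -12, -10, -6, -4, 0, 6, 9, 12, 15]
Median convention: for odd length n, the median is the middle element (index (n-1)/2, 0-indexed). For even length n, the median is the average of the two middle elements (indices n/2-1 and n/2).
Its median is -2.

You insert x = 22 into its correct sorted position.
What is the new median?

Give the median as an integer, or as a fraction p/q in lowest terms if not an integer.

Old list (sorted, length 10): [-14, -12, -10, -6, -4, 0, 6, 9, 12, 15]
Old median = -2
Insert x = 22
Old length even (10). Middle pair: indices 4,5 = -4,0.
New length odd (11). New median = single middle element.
x = 22: 10 elements are < x, 0 elements are > x.
New sorted list: [-14, -12, -10, -6, -4, 0, 6, 9, 12, 15, 22]
New median = 0

Answer: 0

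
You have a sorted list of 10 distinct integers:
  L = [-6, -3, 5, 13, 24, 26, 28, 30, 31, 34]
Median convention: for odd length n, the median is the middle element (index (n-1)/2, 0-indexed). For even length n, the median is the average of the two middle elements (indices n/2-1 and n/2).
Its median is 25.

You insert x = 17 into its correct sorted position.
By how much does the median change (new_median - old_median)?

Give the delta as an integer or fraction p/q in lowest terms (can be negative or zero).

Old median = 25
After inserting x = 17: new sorted = [-6, -3, 5, 13, 17, 24, 26, 28, 30, 31, 34]
New median = 24
Delta = 24 - 25 = -1

Answer: -1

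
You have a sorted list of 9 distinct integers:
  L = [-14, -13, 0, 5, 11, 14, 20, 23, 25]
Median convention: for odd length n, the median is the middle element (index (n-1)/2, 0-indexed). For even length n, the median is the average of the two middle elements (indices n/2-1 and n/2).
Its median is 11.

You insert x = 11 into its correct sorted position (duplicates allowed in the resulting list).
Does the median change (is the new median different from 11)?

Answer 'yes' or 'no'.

Answer: no

Derivation:
Old median = 11
Insert x = 11
New median = 11
Changed? no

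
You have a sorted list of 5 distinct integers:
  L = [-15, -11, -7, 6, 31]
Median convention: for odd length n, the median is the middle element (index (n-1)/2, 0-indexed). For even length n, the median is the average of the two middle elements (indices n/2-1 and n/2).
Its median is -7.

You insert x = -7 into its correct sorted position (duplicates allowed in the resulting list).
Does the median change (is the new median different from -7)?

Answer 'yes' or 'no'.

Old median = -7
Insert x = -7
New median = -7
Changed? no

Answer: no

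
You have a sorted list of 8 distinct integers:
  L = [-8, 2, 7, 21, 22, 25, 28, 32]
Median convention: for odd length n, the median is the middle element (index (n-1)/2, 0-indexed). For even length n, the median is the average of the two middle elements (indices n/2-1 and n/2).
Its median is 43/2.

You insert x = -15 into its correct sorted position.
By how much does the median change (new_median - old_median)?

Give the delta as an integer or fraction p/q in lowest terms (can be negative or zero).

Old median = 43/2
After inserting x = -15: new sorted = [-15, -8, 2, 7, 21, 22, 25, 28, 32]
New median = 21
Delta = 21 - 43/2 = -1/2

Answer: -1/2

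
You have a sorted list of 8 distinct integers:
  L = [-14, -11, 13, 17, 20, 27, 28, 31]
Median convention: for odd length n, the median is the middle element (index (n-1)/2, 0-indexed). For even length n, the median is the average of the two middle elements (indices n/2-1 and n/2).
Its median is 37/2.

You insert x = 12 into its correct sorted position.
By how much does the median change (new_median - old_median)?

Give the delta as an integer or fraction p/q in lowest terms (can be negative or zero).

Old median = 37/2
After inserting x = 12: new sorted = [-14, -11, 12, 13, 17, 20, 27, 28, 31]
New median = 17
Delta = 17 - 37/2 = -3/2

Answer: -3/2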